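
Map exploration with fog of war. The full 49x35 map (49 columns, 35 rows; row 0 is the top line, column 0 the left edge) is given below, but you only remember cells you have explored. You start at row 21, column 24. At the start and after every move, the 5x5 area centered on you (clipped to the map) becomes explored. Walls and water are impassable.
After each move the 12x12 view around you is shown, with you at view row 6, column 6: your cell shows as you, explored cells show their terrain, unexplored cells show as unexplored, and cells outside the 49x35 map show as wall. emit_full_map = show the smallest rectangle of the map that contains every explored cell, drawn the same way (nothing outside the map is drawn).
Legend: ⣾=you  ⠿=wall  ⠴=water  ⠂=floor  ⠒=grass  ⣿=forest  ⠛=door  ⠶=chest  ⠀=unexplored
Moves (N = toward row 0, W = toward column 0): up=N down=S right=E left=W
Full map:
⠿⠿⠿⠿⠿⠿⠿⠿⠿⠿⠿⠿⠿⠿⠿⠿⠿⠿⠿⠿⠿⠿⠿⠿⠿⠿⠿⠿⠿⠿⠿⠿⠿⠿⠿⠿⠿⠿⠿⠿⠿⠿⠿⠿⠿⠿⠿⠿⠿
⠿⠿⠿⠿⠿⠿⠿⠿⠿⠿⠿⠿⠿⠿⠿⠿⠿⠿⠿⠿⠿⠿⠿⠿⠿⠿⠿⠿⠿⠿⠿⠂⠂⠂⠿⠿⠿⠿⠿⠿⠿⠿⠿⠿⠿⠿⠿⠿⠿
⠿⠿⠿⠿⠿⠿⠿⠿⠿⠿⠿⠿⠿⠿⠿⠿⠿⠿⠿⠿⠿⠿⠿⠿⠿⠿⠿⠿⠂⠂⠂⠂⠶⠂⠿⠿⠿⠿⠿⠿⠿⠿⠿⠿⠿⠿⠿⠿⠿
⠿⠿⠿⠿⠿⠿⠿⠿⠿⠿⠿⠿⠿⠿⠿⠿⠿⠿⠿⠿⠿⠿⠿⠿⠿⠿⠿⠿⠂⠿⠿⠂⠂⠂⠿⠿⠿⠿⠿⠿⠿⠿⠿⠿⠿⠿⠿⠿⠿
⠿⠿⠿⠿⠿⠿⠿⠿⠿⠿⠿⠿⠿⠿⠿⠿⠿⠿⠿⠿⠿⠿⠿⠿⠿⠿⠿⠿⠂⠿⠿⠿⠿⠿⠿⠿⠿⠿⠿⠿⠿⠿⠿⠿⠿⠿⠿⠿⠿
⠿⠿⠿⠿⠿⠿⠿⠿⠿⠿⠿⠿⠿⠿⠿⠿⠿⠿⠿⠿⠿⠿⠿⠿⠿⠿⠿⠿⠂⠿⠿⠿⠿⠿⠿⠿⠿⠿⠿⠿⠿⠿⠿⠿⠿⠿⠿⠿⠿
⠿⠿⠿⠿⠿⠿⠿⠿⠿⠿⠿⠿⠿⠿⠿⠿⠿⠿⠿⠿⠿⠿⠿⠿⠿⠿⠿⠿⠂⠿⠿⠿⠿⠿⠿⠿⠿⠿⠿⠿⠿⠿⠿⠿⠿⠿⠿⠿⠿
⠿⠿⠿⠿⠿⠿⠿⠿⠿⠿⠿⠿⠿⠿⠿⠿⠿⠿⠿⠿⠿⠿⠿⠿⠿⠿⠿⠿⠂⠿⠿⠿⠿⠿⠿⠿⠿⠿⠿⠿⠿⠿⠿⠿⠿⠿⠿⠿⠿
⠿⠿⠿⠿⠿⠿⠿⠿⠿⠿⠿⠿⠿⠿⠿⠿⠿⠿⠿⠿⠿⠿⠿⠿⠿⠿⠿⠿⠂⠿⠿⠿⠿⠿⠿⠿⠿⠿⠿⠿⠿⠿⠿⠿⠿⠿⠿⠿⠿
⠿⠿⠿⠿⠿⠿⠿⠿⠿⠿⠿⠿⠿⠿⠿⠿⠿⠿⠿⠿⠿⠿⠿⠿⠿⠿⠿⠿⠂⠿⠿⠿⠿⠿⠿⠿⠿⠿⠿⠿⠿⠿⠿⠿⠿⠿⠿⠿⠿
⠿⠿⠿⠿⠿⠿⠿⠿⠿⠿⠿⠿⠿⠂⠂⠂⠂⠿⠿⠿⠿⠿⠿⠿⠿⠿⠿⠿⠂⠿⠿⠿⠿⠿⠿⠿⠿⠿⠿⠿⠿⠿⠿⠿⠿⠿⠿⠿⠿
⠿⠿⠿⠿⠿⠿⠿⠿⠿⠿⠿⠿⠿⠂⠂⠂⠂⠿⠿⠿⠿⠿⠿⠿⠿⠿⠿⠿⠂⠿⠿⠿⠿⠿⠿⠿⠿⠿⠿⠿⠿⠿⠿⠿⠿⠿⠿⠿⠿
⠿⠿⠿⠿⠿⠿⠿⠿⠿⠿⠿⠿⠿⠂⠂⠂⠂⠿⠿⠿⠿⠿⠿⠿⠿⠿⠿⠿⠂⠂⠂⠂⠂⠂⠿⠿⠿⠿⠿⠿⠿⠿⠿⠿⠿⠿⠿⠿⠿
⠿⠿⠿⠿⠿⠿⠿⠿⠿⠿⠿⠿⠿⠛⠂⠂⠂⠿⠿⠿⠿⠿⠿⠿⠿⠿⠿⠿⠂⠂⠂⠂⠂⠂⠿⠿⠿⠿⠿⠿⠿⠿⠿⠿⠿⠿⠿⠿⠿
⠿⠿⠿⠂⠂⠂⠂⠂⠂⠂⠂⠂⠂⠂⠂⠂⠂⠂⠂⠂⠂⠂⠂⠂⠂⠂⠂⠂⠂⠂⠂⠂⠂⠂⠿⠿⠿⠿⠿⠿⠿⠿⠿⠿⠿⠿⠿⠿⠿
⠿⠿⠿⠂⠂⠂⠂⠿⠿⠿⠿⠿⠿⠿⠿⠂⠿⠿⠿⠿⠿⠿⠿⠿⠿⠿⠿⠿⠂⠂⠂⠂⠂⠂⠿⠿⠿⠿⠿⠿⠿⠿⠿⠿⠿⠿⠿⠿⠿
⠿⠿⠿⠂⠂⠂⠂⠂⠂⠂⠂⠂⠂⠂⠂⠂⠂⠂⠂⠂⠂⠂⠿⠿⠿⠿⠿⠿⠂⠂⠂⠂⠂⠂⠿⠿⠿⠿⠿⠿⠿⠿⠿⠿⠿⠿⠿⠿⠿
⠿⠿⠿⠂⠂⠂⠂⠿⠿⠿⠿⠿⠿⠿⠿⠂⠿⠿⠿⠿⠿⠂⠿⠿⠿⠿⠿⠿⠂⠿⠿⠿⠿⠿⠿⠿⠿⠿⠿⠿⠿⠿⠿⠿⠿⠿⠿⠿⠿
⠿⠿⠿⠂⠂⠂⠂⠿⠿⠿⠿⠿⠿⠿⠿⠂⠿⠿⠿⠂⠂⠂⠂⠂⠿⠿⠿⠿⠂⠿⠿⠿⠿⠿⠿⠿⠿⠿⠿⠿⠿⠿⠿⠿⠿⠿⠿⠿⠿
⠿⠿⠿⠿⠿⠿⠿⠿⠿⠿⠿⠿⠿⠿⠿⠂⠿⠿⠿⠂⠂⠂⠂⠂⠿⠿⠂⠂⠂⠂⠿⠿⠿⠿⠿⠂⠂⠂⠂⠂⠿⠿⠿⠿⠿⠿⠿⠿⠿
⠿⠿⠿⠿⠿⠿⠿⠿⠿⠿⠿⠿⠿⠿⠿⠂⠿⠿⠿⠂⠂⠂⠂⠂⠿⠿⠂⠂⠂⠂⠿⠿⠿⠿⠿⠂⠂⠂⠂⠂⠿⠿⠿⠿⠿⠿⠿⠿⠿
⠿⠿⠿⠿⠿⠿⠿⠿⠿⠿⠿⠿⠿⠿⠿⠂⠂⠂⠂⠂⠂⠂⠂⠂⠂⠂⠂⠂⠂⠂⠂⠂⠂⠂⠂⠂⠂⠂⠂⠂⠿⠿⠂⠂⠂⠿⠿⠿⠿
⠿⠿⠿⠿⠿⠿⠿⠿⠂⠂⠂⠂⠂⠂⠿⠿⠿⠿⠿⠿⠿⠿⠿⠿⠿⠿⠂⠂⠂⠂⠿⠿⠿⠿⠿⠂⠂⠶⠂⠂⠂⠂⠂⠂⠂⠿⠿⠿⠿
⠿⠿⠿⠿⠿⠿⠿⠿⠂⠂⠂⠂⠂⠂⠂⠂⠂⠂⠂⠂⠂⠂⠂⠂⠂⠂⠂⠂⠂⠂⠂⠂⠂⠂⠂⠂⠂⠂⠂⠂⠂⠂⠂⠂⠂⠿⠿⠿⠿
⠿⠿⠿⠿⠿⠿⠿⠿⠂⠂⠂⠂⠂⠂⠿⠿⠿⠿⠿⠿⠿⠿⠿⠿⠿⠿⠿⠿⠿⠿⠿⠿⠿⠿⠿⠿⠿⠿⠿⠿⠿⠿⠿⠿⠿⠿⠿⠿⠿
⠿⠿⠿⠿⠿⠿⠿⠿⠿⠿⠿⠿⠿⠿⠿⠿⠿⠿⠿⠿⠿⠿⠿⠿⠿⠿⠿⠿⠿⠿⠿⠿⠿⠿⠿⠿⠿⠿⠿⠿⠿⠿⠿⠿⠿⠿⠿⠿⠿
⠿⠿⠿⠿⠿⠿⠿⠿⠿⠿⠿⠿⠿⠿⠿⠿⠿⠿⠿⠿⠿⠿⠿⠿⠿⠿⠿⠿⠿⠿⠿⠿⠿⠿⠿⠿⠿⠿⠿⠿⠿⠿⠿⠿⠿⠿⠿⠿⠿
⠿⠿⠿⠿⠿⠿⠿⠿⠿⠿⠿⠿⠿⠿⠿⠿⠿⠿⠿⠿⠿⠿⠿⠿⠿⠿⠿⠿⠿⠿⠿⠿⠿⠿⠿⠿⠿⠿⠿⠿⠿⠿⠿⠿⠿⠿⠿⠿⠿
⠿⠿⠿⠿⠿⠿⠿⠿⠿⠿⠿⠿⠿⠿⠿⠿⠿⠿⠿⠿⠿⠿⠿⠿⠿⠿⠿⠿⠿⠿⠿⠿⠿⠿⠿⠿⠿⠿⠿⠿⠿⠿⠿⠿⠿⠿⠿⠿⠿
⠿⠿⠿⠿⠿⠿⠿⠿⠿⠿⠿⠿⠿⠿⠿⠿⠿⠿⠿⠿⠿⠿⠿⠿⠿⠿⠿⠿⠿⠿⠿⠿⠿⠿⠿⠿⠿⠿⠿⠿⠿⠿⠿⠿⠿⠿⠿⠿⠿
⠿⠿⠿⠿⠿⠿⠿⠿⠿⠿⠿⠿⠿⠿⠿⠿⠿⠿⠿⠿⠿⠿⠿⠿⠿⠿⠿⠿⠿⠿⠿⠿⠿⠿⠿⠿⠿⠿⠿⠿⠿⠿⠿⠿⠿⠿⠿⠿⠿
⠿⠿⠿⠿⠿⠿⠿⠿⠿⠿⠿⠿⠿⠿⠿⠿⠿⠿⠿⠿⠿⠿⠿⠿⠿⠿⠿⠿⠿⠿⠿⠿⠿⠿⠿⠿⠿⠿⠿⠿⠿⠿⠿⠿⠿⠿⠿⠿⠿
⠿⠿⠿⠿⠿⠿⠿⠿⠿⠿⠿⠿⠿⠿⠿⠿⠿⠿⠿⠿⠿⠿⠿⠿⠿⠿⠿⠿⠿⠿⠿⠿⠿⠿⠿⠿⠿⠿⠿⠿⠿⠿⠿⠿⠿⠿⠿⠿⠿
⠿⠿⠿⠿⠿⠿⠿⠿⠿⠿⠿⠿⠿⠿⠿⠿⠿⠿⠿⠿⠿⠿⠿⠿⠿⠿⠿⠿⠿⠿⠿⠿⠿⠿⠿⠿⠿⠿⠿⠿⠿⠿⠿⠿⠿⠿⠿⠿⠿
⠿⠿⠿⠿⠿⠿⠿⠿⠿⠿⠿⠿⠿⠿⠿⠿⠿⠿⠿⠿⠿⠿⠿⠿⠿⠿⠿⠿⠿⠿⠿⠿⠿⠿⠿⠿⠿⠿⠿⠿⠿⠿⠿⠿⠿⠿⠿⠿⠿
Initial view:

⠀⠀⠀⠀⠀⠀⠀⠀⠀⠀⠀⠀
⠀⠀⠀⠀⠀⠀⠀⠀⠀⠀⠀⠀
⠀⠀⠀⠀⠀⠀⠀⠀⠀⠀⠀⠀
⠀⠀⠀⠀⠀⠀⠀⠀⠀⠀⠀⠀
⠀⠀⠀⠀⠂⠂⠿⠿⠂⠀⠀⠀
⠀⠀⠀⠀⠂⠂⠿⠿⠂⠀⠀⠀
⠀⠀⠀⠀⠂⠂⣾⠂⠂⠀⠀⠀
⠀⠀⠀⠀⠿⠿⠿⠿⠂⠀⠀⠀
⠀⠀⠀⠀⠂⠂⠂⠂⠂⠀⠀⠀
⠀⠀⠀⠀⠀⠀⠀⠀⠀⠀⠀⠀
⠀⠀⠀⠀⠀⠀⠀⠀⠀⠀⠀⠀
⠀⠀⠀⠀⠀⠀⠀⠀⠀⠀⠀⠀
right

⠀⠀⠀⠀⠀⠀⠀⠀⠀⠀⠀⠀
⠀⠀⠀⠀⠀⠀⠀⠀⠀⠀⠀⠀
⠀⠀⠀⠀⠀⠀⠀⠀⠀⠀⠀⠀
⠀⠀⠀⠀⠀⠀⠀⠀⠀⠀⠀⠀
⠀⠀⠀⠂⠂⠿⠿⠂⠂⠀⠀⠀
⠀⠀⠀⠂⠂⠿⠿⠂⠂⠀⠀⠀
⠀⠀⠀⠂⠂⠂⣾⠂⠂⠀⠀⠀
⠀⠀⠀⠿⠿⠿⠿⠂⠂⠀⠀⠀
⠀⠀⠀⠂⠂⠂⠂⠂⠂⠀⠀⠀
⠀⠀⠀⠀⠀⠀⠀⠀⠀⠀⠀⠀
⠀⠀⠀⠀⠀⠀⠀⠀⠀⠀⠀⠀
⠀⠀⠀⠀⠀⠀⠀⠀⠀⠀⠀⠀

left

⠀⠀⠀⠀⠀⠀⠀⠀⠀⠀⠀⠀
⠀⠀⠀⠀⠀⠀⠀⠀⠀⠀⠀⠀
⠀⠀⠀⠀⠀⠀⠀⠀⠀⠀⠀⠀
⠀⠀⠀⠀⠀⠀⠀⠀⠀⠀⠀⠀
⠀⠀⠀⠀⠂⠂⠿⠿⠂⠂⠀⠀
⠀⠀⠀⠀⠂⠂⠿⠿⠂⠂⠀⠀
⠀⠀⠀⠀⠂⠂⣾⠂⠂⠂⠀⠀
⠀⠀⠀⠀⠿⠿⠿⠿⠂⠂⠀⠀
⠀⠀⠀⠀⠂⠂⠂⠂⠂⠂⠀⠀
⠀⠀⠀⠀⠀⠀⠀⠀⠀⠀⠀⠀
⠀⠀⠀⠀⠀⠀⠀⠀⠀⠀⠀⠀
⠀⠀⠀⠀⠀⠀⠀⠀⠀⠀⠀⠀

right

⠀⠀⠀⠀⠀⠀⠀⠀⠀⠀⠀⠀
⠀⠀⠀⠀⠀⠀⠀⠀⠀⠀⠀⠀
⠀⠀⠀⠀⠀⠀⠀⠀⠀⠀⠀⠀
⠀⠀⠀⠀⠀⠀⠀⠀⠀⠀⠀⠀
⠀⠀⠀⠂⠂⠿⠿⠂⠂⠀⠀⠀
⠀⠀⠀⠂⠂⠿⠿⠂⠂⠀⠀⠀
⠀⠀⠀⠂⠂⠂⣾⠂⠂⠀⠀⠀
⠀⠀⠀⠿⠿⠿⠿⠂⠂⠀⠀⠀
⠀⠀⠀⠂⠂⠂⠂⠂⠂⠀⠀⠀
⠀⠀⠀⠀⠀⠀⠀⠀⠀⠀⠀⠀
⠀⠀⠀⠀⠀⠀⠀⠀⠀⠀⠀⠀
⠀⠀⠀⠀⠀⠀⠀⠀⠀⠀⠀⠀

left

⠀⠀⠀⠀⠀⠀⠀⠀⠀⠀⠀⠀
⠀⠀⠀⠀⠀⠀⠀⠀⠀⠀⠀⠀
⠀⠀⠀⠀⠀⠀⠀⠀⠀⠀⠀⠀
⠀⠀⠀⠀⠀⠀⠀⠀⠀⠀⠀⠀
⠀⠀⠀⠀⠂⠂⠿⠿⠂⠂⠀⠀
⠀⠀⠀⠀⠂⠂⠿⠿⠂⠂⠀⠀
⠀⠀⠀⠀⠂⠂⣾⠂⠂⠂⠀⠀
⠀⠀⠀⠀⠿⠿⠿⠿⠂⠂⠀⠀
⠀⠀⠀⠀⠂⠂⠂⠂⠂⠂⠀⠀
⠀⠀⠀⠀⠀⠀⠀⠀⠀⠀⠀⠀
⠀⠀⠀⠀⠀⠀⠀⠀⠀⠀⠀⠀
⠀⠀⠀⠀⠀⠀⠀⠀⠀⠀⠀⠀


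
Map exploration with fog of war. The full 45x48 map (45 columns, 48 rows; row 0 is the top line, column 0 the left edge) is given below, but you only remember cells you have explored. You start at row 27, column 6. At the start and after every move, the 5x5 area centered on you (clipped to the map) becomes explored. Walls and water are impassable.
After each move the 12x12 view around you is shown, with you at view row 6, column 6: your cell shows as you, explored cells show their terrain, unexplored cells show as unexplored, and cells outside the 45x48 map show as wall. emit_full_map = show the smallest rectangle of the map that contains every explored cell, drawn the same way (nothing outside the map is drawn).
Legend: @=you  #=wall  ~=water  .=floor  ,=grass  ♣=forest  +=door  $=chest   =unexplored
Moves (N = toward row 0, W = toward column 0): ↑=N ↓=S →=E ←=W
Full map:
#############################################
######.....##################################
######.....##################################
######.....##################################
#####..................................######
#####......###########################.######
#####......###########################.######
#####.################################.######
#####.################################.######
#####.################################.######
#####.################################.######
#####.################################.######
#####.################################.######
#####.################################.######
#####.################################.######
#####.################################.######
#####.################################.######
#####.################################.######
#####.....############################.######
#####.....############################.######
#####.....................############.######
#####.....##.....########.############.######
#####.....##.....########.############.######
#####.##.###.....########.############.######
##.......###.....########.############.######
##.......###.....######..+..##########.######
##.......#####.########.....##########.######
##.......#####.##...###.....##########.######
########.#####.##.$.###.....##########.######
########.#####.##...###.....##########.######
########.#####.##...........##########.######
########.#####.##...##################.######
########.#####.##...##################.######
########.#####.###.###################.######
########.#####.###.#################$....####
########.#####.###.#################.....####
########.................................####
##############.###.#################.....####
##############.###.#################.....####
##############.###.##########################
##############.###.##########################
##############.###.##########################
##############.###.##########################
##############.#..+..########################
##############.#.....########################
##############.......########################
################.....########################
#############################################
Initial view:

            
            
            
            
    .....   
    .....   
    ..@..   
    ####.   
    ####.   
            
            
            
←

#           
#           
#           
#           
#   ......  
#   ......  
#   ..@...  
#   #####.  
#   #####.  
#           
#           
#           

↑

#           
#           
#           
#           
#   .....   
#   ......  
#   ..@...  
#   ......  
#   #####.  
#   #####.  
#           
#           

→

            
            
            
            
   ......   
   ......   
   ...@..   
   ......   
   #####.   
   #####.   
            
            

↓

            
            
            
   ......   
   ......   
   ......   
   ...@..   
   #####.   
   #####.   
            
            
            

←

#           
#           
#           
#   ......  
#   ......  
#   ......  
#   ..@...  
#   #####.  
#   #####.  
#           
#           
#           

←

##          
##          
##          
##   ...... 
##  ....... 
##  ....... 
##  ..@.... 
##  ######. 
##  ######. 
##          
##          
##          

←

###         
###         
###         
###   ......
### #.......
### #.......
### #.@.....
### #######.
### #######.
###         
###         
###         

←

####        
####        
####        
####   .....
######......
######......
######@.....
############
############
####        
####        
####        

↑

####        
####        
####        
####        
######......
######......
######@.....
######......
############
############
####        
####        

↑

####        
####        
####        
####        
#########   
######......
######@.....
######......
######......
############
############
####        

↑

####        
####        
####        
####        
#########   
#########   
######@.....
######......
######......
######......
############
############

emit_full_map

#####    
#####    
##@......
##.......
##.......
##.......
########.
########.

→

###         
###         
###         
###         
########.   
########.   
#####.@.....
#####.......
#####.......
#####.......
###########.
###########.

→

##          
##          
##          
##          
#######..   
#######.#   
####..@.... 
####....... 
####....... 
####....... 
##########. 
##########. 

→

#           
#           
#           
#           
######...   
######.##   
###...@...  
###.......  
###.......  
###.......  
#########.  
#########.  

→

            
            
            
            
#####....   
#####.##.   
##....@..   
##.......   
##.......   
##.......   
########.   
########.   

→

            
            
            
            
####.....   
####.##.#   
#.....@.#   
#.......#   
#.......#   
#.......    
#######.    
#######.    

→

            
            
            
            
###.....#   
###.##.##   
......@##   
.......##   
.......##   
.......     
######.     
######.     

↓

            
            
            
###.....#   
###.##.##   
.......##   
......@##   
.......##   
.......##   
######.     
######.     
            

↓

            
            
###.....#   
###.##.##   
.......##   
.......##   
......@##   
.......##   
######.##   
######.     
            
            

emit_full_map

#####.....#
#####.##.##
##.......##
##.......##
##......@##
##.......##
########.##
########.  


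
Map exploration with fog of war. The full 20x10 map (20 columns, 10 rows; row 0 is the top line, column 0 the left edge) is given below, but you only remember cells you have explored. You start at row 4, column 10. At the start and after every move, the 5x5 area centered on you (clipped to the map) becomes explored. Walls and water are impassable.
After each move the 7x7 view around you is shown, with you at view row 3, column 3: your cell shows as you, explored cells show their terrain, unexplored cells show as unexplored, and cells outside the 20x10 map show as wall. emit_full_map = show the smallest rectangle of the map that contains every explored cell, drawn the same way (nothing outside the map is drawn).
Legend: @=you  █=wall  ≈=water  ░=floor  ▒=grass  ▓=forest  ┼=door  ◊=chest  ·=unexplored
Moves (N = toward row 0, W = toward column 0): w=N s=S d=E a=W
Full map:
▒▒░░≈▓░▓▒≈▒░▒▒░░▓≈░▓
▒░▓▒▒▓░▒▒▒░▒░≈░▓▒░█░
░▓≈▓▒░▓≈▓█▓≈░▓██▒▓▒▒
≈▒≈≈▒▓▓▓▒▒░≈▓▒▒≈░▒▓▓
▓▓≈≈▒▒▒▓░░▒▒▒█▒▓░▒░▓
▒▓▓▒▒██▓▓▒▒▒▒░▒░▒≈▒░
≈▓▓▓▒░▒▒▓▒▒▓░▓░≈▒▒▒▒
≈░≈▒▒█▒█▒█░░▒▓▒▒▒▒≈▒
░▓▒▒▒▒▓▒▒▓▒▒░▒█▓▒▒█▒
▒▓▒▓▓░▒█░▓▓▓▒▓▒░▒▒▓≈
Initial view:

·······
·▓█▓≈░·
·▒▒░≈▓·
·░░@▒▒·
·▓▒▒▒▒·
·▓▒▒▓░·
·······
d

·······
▓█▓≈░▓·
▒▒░≈▓▒·
░░▒@▒█·
▓▒▒▒▒░·
▓▒▒▓░▓·
·······

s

▓█▓≈░▓·
▒▒░≈▓▒·
░░▒▒▒█·
▓▒▒@▒░·
▓▒▒▓░▓·
·█░░▒▓·
·······

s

▒▒░≈▓▒·
░░▒▒▒█·
▓▒▒▒▒░·
▓▒▒@░▓·
·█░░▒▓·
·▓▒▒░▒·
·······

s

░░▒▒▒█·
▓▒▒▒▒░·
▓▒▒▓░▓·
·█░@▒▓·
·▓▒▒░▒·
·▓▓▓▒▓·
███████

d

░▒▒▒█··
▒▒▒▒░▒·
▒▒▓░▓░·
█░░@▓▒·
▓▒▒░▒█·
▓▓▓▒▓▒·
███████

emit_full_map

▓█▓≈░▓·
▒▒░≈▓▒·
░░▒▒▒█·
▓▒▒▒▒░▒
▓▒▒▓░▓░
·█░░@▓▒
·▓▒▒░▒█
·▓▓▓▒▓▒

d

▒▒▒█···
▒▒▒░▒░·
▒▓░▓░≈·
░░▒@▒▒·
▒▒░▒█▓·
▓▓▒▓▒░·
███████

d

▒▒█····
▒▒░▒░▒·
▓░▓░≈▒·
░▒▓@▒▒·
▒░▒█▓▒·
▓▒▓▒░▒·
███████

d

▒█·····
▒░▒░▒≈·
░▓░≈▒▒·
▒▓▒@▒▒·
░▒█▓▒▒·
▒▓▒░▒▒·
███████

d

█······
░▒░▒≈▒·
▓░≈▒▒▒·
▓▒▒@▒≈·
▒█▓▒▒█·
▓▒░▒▒▓·
███████

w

▒······
█▒▓░▒░·
░▒░▒≈▒·
▓░≈@▒▒·
▓▒▒▒▒≈·
▒█▓▒▒█·
▓▒░▒▒▓·

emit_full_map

▓█▓≈░▓·····
▒▒░≈▓▒·····
░░▒▒▒█▒▓░▒░
▓▒▒▒▒░▒░▒≈▒
▓▒▒▓░▓░≈@▒▒
·█░░▒▓▒▒▒▒≈
·▓▒▒░▒█▓▒▒█
·▓▓▓▒▓▒░▒▒▓

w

▓······
▒▒≈░▒▓·
█▒▓░▒░·
░▒░@≈▒·
▓░≈▒▒▒·
▓▒▒▒▒≈·
▒█▓▒▒█·

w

·······
▓██▒▓▒·
▒▒≈░▒▓·
█▒▓@▒░·
░▒░▒≈▒·
▓░≈▒▒▒·
▓▒▒▒▒≈·

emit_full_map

▓█▓≈░▓██▒▓▒
▒▒░≈▓▒▒≈░▒▓
░░▒▒▒█▒▓@▒░
▓▒▒▒▒░▒░▒≈▒
▓▒▒▓░▓░≈▒▒▒
·█░░▒▓▒▒▒▒≈
·▓▒▒░▒█▓▒▒█
·▓▓▓▒▓▒░▒▒▓


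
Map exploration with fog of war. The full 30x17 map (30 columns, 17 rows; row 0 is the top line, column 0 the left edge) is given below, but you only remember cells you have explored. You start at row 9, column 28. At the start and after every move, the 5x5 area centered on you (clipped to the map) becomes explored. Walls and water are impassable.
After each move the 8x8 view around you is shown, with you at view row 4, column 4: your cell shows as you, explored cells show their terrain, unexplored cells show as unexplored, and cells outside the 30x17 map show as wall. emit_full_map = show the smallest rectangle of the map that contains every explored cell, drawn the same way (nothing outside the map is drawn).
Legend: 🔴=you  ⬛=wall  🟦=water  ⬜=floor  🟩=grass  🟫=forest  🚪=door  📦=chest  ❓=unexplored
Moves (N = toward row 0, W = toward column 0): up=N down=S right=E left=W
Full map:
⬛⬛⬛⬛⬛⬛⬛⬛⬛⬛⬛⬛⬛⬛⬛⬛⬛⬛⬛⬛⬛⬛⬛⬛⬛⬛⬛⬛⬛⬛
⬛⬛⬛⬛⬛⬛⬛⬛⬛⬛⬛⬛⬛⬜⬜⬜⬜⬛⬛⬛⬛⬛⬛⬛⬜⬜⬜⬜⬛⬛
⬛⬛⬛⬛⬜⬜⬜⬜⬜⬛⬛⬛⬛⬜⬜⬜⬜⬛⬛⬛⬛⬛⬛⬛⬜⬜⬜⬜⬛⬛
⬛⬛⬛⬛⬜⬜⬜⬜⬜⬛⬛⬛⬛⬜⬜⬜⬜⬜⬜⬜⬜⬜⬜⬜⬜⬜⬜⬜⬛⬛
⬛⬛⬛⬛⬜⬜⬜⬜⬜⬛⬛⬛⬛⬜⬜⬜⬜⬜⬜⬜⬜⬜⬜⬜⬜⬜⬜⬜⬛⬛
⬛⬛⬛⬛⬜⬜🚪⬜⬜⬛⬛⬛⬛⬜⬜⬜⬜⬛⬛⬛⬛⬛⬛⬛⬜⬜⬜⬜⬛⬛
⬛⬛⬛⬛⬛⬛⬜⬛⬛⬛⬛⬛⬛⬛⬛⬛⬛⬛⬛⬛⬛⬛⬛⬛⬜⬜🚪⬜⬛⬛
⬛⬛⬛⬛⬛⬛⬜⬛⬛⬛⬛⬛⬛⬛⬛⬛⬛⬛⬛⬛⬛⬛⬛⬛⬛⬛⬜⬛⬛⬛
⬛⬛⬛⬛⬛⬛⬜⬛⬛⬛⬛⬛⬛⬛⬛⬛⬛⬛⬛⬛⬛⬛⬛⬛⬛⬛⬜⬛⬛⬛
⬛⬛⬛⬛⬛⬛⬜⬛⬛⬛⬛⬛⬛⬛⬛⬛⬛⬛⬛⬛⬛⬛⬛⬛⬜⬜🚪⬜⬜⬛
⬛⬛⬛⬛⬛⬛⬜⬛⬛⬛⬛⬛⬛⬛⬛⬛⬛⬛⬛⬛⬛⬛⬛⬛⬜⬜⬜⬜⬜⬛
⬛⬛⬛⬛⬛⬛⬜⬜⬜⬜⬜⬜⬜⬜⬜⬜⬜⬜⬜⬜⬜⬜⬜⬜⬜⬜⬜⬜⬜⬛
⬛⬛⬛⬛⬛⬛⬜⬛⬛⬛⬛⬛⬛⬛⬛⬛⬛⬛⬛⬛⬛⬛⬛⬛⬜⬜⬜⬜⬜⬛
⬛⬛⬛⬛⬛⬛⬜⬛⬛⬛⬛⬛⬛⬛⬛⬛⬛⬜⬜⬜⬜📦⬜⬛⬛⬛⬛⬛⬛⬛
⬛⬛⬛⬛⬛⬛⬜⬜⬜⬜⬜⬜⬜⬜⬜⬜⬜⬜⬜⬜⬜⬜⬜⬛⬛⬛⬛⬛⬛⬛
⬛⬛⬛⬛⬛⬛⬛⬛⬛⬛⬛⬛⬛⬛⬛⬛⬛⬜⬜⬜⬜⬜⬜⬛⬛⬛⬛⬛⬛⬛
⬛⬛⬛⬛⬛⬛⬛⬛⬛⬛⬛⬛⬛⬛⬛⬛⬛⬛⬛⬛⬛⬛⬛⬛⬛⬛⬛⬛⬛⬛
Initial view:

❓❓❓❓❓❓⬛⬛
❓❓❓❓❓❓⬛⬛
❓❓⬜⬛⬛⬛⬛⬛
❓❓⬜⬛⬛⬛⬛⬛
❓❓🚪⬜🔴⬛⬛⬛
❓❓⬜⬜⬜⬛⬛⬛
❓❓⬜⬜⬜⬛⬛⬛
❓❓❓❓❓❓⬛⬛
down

❓❓❓❓❓❓⬛⬛
❓❓⬜⬛⬛⬛⬛⬛
❓❓⬜⬛⬛⬛⬛⬛
❓❓🚪⬜⬜⬛⬛⬛
❓❓⬜⬜🔴⬛⬛⬛
❓❓⬜⬜⬜⬛⬛⬛
❓❓⬜⬜⬜⬛⬛⬛
❓❓❓❓❓❓⬛⬛

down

❓❓⬜⬛⬛⬛⬛⬛
❓❓⬜⬛⬛⬛⬛⬛
❓❓🚪⬜⬜⬛⬛⬛
❓❓⬜⬜⬜⬛⬛⬛
❓❓⬜⬜🔴⬛⬛⬛
❓❓⬜⬜⬜⬛⬛⬛
❓❓⬛⬛⬛⬛⬛⬛
❓❓❓❓❓❓⬛⬛

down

❓❓⬜⬛⬛⬛⬛⬛
❓❓🚪⬜⬜⬛⬛⬛
❓❓⬜⬜⬜⬛⬛⬛
❓❓⬜⬜⬜⬛⬛⬛
❓❓⬜⬜🔴⬛⬛⬛
❓❓⬛⬛⬛⬛⬛⬛
❓❓⬛⬛⬛⬛⬛⬛
❓❓❓❓❓❓⬛⬛

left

❓❓❓⬜⬛⬛⬛⬛
❓❓❓🚪⬜⬜⬛⬛
❓❓⬜⬜⬜⬜⬛⬛
❓❓⬜⬜⬜⬜⬛⬛
❓❓⬜⬜🔴⬜⬛⬛
❓❓⬛⬛⬛⬛⬛⬛
❓❓⬛⬛⬛⬛⬛⬛
❓❓❓❓❓❓❓⬛

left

❓❓❓❓⬜⬛⬛⬛
❓❓❓❓🚪⬜⬜⬛
❓❓⬜⬜⬜⬜⬜⬛
❓❓⬜⬜⬜⬜⬜⬛
❓❓⬜⬜🔴⬜⬜⬛
❓❓⬛⬛⬛⬛⬛⬛
❓❓⬛⬛⬛⬛⬛⬛
❓❓❓❓❓❓❓❓

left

❓❓❓❓❓⬜⬛⬛
❓❓❓❓❓🚪⬜⬜
❓❓⬛⬜⬜⬜⬜⬜
❓❓⬜⬜⬜⬜⬜⬜
❓❓⬛⬜🔴⬜⬜⬜
❓❓⬛⬛⬛⬛⬛⬛
❓❓⬛⬛⬛⬛⬛⬛
❓❓❓❓❓❓❓❓

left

❓❓❓❓❓❓⬜⬛
❓❓❓❓❓❓🚪⬜
❓❓⬛⬛⬜⬜⬜⬜
❓❓⬜⬜⬜⬜⬜⬜
❓❓⬛⬛🔴⬜⬜⬜
❓❓⬜⬛⬛⬛⬛⬛
❓❓⬜⬛⬛⬛⬛⬛
❓❓❓❓❓❓❓❓

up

❓❓❓❓❓❓⬜⬛
❓❓❓❓❓❓⬜⬛
❓❓⬛⬛⬜⬜🚪⬜
❓❓⬛⬛⬜⬜⬜⬜
❓❓⬜⬜🔴⬜⬜⬜
❓❓⬛⬛⬜⬜⬜⬜
❓❓⬜⬛⬛⬛⬛⬛
❓❓⬜⬛⬛⬛⬛⬛

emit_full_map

❓❓❓❓⬜⬛⬛⬛
❓❓❓❓⬜⬛⬛⬛
⬛⬛⬜⬜🚪⬜⬜⬛
⬛⬛⬜⬜⬜⬜⬜⬛
⬜⬜🔴⬜⬜⬜⬜⬛
⬛⬛⬜⬜⬜⬜⬜⬛
⬜⬛⬛⬛⬛⬛⬛⬛
⬜⬛⬛⬛⬛⬛⬛⬛

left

❓❓❓❓❓❓❓⬜
❓❓❓❓❓❓❓⬜
❓❓⬛⬛⬛⬜⬜🚪
❓❓⬛⬛⬛⬜⬜⬜
❓❓⬜⬜🔴⬜⬜⬜
❓❓⬛⬛⬛⬜⬜⬜
❓❓📦⬜⬛⬛⬛⬛
❓❓❓⬜⬛⬛⬛⬛

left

❓❓❓❓❓❓❓❓
❓❓❓❓❓❓❓❓
❓❓⬛⬛⬛⬛⬜⬜
❓❓⬛⬛⬛⬛⬜⬜
❓❓⬜⬜🔴⬜⬜⬜
❓❓⬛⬛⬛⬛⬜⬜
❓❓⬜📦⬜⬛⬛⬛
❓❓❓❓⬜⬛⬛⬛

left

❓❓❓❓❓❓❓❓
❓❓❓❓❓❓❓❓
❓❓⬛⬛⬛⬛⬛⬜
❓❓⬛⬛⬛⬛⬛⬜
❓❓⬜⬜🔴⬜⬜⬜
❓❓⬛⬛⬛⬛⬛⬜
❓❓⬜⬜📦⬜⬛⬛
❓❓❓❓❓⬜⬛⬛

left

❓❓❓❓❓❓❓❓
❓❓❓❓❓❓❓❓
❓❓⬛⬛⬛⬛⬛⬛
❓❓⬛⬛⬛⬛⬛⬛
❓❓⬜⬜🔴⬜⬜⬜
❓❓⬛⬛⬛⬛⬛⬛
❓❓⬜⬜⬜📦⬜⬛
❓❓❓❓❓❓⬜⬛

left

❓❓❓❓❓❓❓❓
❓❓❓❓❓❓❓❓
❓❓⬛⬛⬛⬛⬛⬛
❓❓⬛⬛⬛⬛⬛⬛
❓❓⬜⬜🔴⬜⬜⬜
❓❓⬛⬛⬛⬛⬛⬛
❓❓⬜⬜⬜⬜📦⬜
❓❓❓❓❓❓❓⬜

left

❓❓❓❓❓❓❓❓
❓❓❓❓❓❓❓❓
❓❓⬛⬛⬛⬛⬛⬛
❓❓⬛⬛⬛⬛⬛⬛
❓❓⬜⬜🔴⬜⬜⬜
❓❓⬛⬛⬛⬛⬛⬛
❓❓⬛⬜⬜⬜⬜📦
❓❓❓❓❓❓❓❓

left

❓❓❓❓❓❓❓❓
❓❓❓❓❓❓❓❓
❓❓⬛⬛⬛⬛⬛⬛
❓❓⬛⬛⬛⬛⬛⬛
❓❓⬜⬜🔴⬜⬜⬜
❓❓⬛⬛⬛⬛⬛⬛
❓❓⬛⬛⬜⬜⬜⬜
❓❓❓❓❓❓❓❓

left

❓❓❓❓❓❓❓❓
❓❓❓❓❓❓❓❓
❓❓⬛⬛⬛⬛⬛⬛
❓❓⬛⬛⬛⬛⬛⬛
❓❓⬜⬜🔴⬜⬜⬜
❓❓⬛⬛⬛⬛⬛⬛
❓❓⬛⬛⬛⬜⬜⬜
❓❓❓❓❓❓❓❓

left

❓❓❓❓❓❓❓❓
❓❓❓❓❓❓❓❓
❓❓⬛⬛⬛⬛⬛⬛
❓❓⬛⬛⬛⬛⬛⬛
❓❓⬜⬜🔴⬜⬜⬜
❓❓⬛⬛⬛⬛⬛⬛
❓❓⬛⬛⬛⬛⬜⬜
❓❓❓❓❓❓❓❓

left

❓❓❓❓❓❓❓❓
❓❓❓❓❓❓❓❓
❓❓⬛⬛⬛⬛⬛⬛
❓❓⬛⬛⬛⬛⬛⬛
❓❓⬜⬜🔴⬜⬜⬜
❓❓⬛⬛⬛⬛⬛⬛
❓❓⬛⬛⬛⬛⬛⬜
❓❓❓❓❓❓❓❓

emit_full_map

❓❓❓❓❓❓❓❓❓❓❓❓❓❓⬜⬛⬛⬛
❓❓❓❓❓❓❓❓❓❓❓❓❓❓⬜⬛⬛⬛
⬛⬛⬛⬛⬛⬛⬛⬛⬛⬛⬛⬛⬜⬜🚪⬜⬜⬛
⬛⬛⬛⬛⬛⬛⬛⬛⬛⬛⬛⬛⬜⬜⬜⬜⬜⬛
⬜⬜🔴⬜⬜⬜⬜⬜⬜⬜⬜⬜⬜⬜⬜⬜⬜⬛
⬛⬛⬛⬛⬛⬛⬛⬛⬛⬛⬛⬛⬜⬜⬜⬜⬜⬛
⬛⬛⬛⬛⬛⬜⬜⬜⬜📦⬜⬛⬛⬛⬛⬛⬛⬛
❓❓❓❓❓❓❓❓❓❓⬜⬛⬛⬛⬛⬛⬛⬛

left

❓❓❓❓❓❓❓❓
❓❓❓❓❓❓❓❓
❓❓⬛⬛⬛⬛⬛⬛
❓❓⬛⬛⬛⬛⬛⬛
❓❓⬜⬜🔴⬜⬜⬜
❓❓⬛⬛⬛⬛⬛⬛
❓❓⬛⬛⬛⬛⬛⬛
❓❓❓❓❓❓❓❓

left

❓❓❓❓❓❓❓❓
❓❓❓❓❓❓❓❓
❓❓⬛⬛⬛⬛⬛⬛
❓❓⬛⬛⬛⬛⬛⬛
❓❓⬜⬜🔴⬜⬜⬜
❓❓⬛⬛⬛⬛⬛⬛
❓❓⬛⬛⬛⬛⬛⬛
❓❓❓❓❓❓❓❓


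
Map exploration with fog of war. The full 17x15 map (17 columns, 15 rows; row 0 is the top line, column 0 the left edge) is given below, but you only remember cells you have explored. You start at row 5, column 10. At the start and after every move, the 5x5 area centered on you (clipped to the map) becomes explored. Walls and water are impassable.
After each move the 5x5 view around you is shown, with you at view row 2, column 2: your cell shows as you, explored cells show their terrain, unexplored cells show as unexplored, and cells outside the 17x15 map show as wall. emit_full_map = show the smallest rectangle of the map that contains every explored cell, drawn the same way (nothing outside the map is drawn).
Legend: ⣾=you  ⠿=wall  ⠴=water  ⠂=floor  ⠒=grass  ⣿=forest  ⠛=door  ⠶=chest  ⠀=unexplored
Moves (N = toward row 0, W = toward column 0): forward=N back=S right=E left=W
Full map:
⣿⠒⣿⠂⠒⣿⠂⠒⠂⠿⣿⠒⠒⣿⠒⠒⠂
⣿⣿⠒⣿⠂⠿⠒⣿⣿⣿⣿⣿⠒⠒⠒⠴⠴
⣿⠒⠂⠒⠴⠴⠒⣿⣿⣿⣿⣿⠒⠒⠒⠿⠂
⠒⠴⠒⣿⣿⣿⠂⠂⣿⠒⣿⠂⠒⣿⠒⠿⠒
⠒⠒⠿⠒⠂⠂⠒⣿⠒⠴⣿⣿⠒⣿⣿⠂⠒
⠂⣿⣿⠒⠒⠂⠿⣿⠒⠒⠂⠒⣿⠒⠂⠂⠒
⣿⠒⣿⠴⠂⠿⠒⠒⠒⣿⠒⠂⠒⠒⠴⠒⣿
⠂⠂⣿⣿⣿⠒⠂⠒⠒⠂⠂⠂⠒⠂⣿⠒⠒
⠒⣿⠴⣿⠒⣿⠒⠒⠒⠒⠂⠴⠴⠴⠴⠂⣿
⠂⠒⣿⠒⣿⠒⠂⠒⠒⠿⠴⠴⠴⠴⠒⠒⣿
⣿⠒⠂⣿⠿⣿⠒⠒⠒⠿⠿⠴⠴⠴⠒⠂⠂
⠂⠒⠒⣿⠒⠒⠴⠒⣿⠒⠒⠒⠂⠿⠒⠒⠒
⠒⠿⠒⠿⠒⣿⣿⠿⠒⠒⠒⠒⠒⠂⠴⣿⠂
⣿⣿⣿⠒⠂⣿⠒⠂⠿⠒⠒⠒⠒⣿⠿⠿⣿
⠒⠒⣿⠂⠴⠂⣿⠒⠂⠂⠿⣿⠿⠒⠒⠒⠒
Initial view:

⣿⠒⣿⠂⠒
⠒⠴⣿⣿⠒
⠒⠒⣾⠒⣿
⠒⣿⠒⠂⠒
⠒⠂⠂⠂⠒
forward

⣿⣿⣿⣿⠒
⣿⠒⣿⠂⠒
⠒⠴⣾⣿⠒
⠒⠒⠂⠒⣿
⠒⣿⠒⠂⠒

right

⣿⣿⣿⠒⠒
⠒⣿⠂⠒⣿
⠴⣿⣾⠒⣿
⠒⠂⠒⣿⠒
⣿⠒⠂⠒⠒

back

⠒⣿⠂⠒⣿
⠴⣿⣿⠒⣿
⠒⠂⣾⣿⠒
⣿⠒⠂⠒⠒
⠂⠂⠂⠒⠂

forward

⣿⣿⣿⠒⠒
⠒⣿⠂⠒⣿
⠴⣿⣾⠒⣿
⠒⠂⠒⣿⠒
⣿⠒⠂⠒⠒

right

⣿⣿⠒⠒⠒
⣿⠂⠒⣿⠒
⣿⣿⣾⣿⣿
⠂⠒⣿⠒⠂
⠒⠂⠒⠒⠴


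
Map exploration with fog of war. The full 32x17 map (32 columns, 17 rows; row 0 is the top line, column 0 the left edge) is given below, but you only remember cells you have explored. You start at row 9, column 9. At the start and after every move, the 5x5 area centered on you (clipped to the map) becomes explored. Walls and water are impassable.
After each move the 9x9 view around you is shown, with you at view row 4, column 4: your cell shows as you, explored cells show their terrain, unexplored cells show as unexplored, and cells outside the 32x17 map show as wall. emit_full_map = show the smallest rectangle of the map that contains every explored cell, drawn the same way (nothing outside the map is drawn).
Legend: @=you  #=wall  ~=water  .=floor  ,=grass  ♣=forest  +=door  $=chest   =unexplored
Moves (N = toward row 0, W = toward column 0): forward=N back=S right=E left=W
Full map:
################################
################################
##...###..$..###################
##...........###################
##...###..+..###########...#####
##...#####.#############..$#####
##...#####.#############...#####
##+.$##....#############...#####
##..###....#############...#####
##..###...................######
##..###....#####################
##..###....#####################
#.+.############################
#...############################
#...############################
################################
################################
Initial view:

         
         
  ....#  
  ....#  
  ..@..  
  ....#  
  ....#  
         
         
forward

         
         
  ###.#  
  ....#  
  ..@.#  
  .....  
  ....#  
  ....#  
         

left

         
         
  ####.# 
  #....# 
  #.@..# 
  #..... 
  #....# 
   ....# 
         

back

         
  ####.# 
  #....# 
  #....# 
  #.@... 
  #....# 
  #....# 
         
         

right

         
 ####.#  
 #....#  
 #....#  
 #..@..  
 #....#  
 #....#  
         
         

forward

         
         
 ####.#  
 #....#  
 #..@.#  
 #.....  
 #....#  
 #....#  
         

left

         
         
  ####.# 
  #....# 
  #.@..# 
  #..... 
  #....# 
  #....# 
         

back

         
  ####.# 
  #....# 
  #....# 
  #.@... 
  #....# 
  #....# 
         
         

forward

         
         
  ####.# 
  #....# 
  #.@..# 
  #..... 
  #....# 
  #....# 
         


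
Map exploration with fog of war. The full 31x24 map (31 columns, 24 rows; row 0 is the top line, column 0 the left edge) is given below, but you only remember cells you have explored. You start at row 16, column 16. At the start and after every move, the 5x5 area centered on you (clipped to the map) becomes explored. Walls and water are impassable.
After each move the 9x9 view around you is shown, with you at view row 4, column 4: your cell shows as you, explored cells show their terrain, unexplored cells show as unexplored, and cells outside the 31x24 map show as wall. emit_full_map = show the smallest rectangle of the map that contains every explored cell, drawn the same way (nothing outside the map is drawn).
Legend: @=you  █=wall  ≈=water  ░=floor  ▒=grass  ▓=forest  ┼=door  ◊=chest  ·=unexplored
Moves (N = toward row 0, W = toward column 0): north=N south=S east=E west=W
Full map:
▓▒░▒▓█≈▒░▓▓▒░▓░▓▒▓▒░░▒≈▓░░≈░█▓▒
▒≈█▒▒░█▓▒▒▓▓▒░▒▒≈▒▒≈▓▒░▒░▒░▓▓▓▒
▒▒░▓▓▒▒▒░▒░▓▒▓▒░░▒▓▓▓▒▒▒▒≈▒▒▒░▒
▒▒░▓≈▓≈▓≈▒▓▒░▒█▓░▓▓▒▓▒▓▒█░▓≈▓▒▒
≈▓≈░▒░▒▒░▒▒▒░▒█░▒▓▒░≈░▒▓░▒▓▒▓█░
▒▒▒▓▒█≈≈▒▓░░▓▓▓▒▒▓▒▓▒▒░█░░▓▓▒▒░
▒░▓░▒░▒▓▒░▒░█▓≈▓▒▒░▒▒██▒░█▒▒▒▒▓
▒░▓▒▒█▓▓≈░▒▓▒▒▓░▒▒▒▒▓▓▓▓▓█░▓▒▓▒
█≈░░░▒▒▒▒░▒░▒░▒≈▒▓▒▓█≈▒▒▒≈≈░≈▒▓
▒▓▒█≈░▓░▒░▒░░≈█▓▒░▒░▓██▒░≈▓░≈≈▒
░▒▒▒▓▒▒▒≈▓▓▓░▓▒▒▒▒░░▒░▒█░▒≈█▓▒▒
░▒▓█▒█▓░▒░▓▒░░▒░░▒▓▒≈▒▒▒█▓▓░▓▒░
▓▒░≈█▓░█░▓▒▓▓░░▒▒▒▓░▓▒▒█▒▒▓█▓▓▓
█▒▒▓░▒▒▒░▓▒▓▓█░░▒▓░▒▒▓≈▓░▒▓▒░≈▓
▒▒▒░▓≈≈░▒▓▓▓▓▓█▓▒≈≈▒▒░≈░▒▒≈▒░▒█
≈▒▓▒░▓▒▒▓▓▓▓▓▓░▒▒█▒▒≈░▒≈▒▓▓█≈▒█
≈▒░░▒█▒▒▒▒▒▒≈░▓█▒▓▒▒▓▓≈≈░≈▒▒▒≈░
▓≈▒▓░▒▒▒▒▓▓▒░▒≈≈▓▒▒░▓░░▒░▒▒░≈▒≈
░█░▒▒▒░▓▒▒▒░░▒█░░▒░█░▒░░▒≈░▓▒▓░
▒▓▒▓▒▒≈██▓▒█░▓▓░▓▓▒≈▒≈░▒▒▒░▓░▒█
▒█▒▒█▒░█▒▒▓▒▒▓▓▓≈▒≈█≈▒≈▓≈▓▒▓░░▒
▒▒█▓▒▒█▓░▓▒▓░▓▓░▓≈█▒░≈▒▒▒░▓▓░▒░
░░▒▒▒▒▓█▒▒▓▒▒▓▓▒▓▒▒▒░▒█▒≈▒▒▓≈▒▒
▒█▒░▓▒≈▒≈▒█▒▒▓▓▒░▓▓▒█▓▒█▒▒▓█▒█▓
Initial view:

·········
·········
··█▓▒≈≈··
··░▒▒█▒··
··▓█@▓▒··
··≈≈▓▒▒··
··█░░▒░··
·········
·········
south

·········
··█▓▒≈≈··
··░▒▒█▒··
··▓█▒▓▒··
··≈≈@▒▒··
··█░░▒░··
··▓░▓▓▒··
·········
·········

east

·········
·█▓▒≈≈···
·░▒▒█▒▒··
·▓█▒▓▒▒··
·≈≈▓@▒░··
·█░░▒░█··
·▓░▓▓▒≈··
·········
·········

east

·········
█▓▒≈≈····
░▒▒█▒▒≈··
▓█▒▓▒▒▓··
≈≈▓▒@░▓··
█░░▒░█░··
▓░▓▓▒≈▒··
·········
·········

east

·········
▓▒≈≈·····
▒▒█▒▒≈░··
█▒▓▒▒▓▓··
≈▓▒▒@▓░··
░░▒░█░▒··
░▓▓▒≈▒≈··
·········
·········

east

·········
▒≈≈······
▒█▒▒≈░▒··
▒▓▒▒▓▓≈··
▓▒▒░@░░··
░▒░█░▒░··
▓▓▒≈▒≈░··
·········
·········

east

·········
≈≈·······
█▒▒≈░▒≈··
▓▒▒▓▓≈≈··
▒▒░▓@░▒··
▒░█░▒░░··
▓▒≈▒≈░▒··
·········
·········

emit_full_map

█▓▒≈≈·····
░▒▒█▒▒≈░▒≈
▓█▒▓▒▒▓▓≈≈
≈≈▓▒▒░▓@░▒
█░░▒░█░▒░░
▓░▓▓▒≈▒≈░▒

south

≈≈·······
█▒▒≈░▒≈··
▓▒▒▓▓≈≈··
▒▒░▓░░▒··
▒░█░@░░··
▓▒≈▒≈░▒··
··█≈▒≈▓··
·········
·········

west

▒≈≈······
▒█▒▒≈░▒≈·
▒▓▒▒▓▓≈≈·
▓▒▒░▓░░▒·
░▒░█@▒░░·
▓▓▒≈▒≈░▒·
··≈█≈▒≈▓·
·········
·········

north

·········
▒≈≈······
▒█▒▒≈░▒≈·
▒▓▒▒▓▓≈≈·
▓▒▒░@░░▒·
░▒░█░▒░░·
▓▓▒≈▒≈░▒·
··≈█≈▒≈▓·
·········

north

·········
·········
▒≈≈▒▒░≈··
▒█▒▒≈░▒≈·
▒▓▒▒@▓≈≈·
▓▒▒░▓░░▒·
░▒░█░▒░░·
▓▓▒≈▒≈░▒·
··≈█≈▒≈▓·

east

·········
·········
≈≈▒▒░≈░··
█▒▒≈░▒≈··
▓▒▒▓@≈≈··
▒▒░▓░░▒··
▒░█░▒░░··
▓▒≈▒≈░▒··
·≈█≈▒≈▓··

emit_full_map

█▓▒≈≈▒▒░≈░
░▒▒█▒▒≈░▒≈
▓█▒▓▒▒▓@≈≈
≈≈▓▒▒░▓░░▒
█░░▒░█░▒░░
▓░▓▓▒≈▒≈░▒
····≈█≈▒≈▓

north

·········
·········
··▒▒▓≈▓··
≈≈▒▒░≈░··
█▒▒≈@▒≈··
▓▒▒▓▓≈≈··
▒▒░▓░░▒··
▒░█░▒░░··
▓▒≈▒≈░▒··

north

·········
·········
··░▓▒▒█··
··▒▒▓≈▓··
≈≈▒▒@≈░··
█▒▒≈░▒≈··
▓▒▒▓▓≈≈··
▒▒░▓░░▒··
▒░█░▒░░··

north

·········
·········
··▒≈▒▒▒··
··░▓▒▒█··
··▒▒@≈▓··
≈≈▒▒░≈░··
█▒▒≈░▒≈··
▓▒▒▓▓≈≈··
▒▒░▓░░▒··

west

·········
·········
··▓▒≈▒▒▒·
··▓░▓▒▒█·
··░▒@▓≈▓·
▒≈≈▒▒░≈░·
▒█▒▒≈░▒≈·
▒▓▒▒▓▓≈≈·
▓▒▒░▓░░▒·

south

·········
··▓▒≈▒▒▒·
··▓░▓▒▒█·
··░▒▒▓≈▓·
▒≈≈▒@░≈░·
▒█▒▒≈░▒≈·
▒▓▒▒▓▓≈≈·
▓▒▒░▓░░▒·
░▒░█░▒░░·

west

·········
···▓▒≈▒▒▒
··▒▓░▓▒▒█
··▓░▒▒▓≈▓
▓▒≈≈@▒░≈░
▒▒█▒▒≈░▒≈
█▒▓▒▒▓▓≈≈
≈▓▒▒░▓░░▒
░░▒░█░▒░░

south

···▓▒≈▒▒▒
··▒▓░▓▒▒█
··▓░▒▒▓≈▓
▓▒≈≈▒▒░≈░
▒▒█▒@≈░▒≈
█▒▓▒▒▓▓≈≈
≈▓▒▒░▓░░▒
░░▒░█░▒░░
░▓▓▒≈▒≈░▒

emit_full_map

····▓▒≈▒▒▒
···▒▓░▓▒▒█
···▓░▒▒▓≈▓
█▓▒≈≈▒▒░≈░
░▒▒█▒@≈░▒≈
▓█▒▓▒▒▓▓≈≈
≈≈▓▒▒░▓░░▒
█░░▒░█░▒░░
▓░▓▓▒≈▒≈░▒
····≈█≈▒≈▓

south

··▒▓░▓▒▒█
··▓░▒▒▓≈▓
▓▒≈≈▒▒░≈░
▒▒█▒▒≈░▒≈
█▒▓▒@▓▓≈≈
≈▓▒▒░▓░░▒
░░▒░█░▒░░
░▓▓▒≈▒≈░▒
···≈█≈▒≈▓

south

··▓░▒▒▓≈▓
▓▒≈≈▒▒░≈░
▒▒█▒▒≈░▒≈
█▒▓▒▒▓▓≈≈
≈▓▒▒@▓░░▒
░░▒░█░▒░░
░▓▓▒≈▒≈░▒
···≈█≈▒≈▓
·········

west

···▓░▒▒▓≈
█▓▒≈≈▒▒░≈
░▒▒█▒▒≈░▒
▓█▒▓▒▒▓▓≈
≈≈▓▒@░▓░░
█░░▒░█░▒░
▓░▓▓▒≈▒≈░
····≈█≈▒≈
·········

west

····▓░▒▒▓
·█▓▒≈≈▒▒░
·░▒▒█▒▒≈░
·▓█▒▓▒▒▓▓
·≈≈▓@▒░▓░
·█░░▒░█░▒
·▓░▓▓▒≈▒≈
·····≈█≈▒
·········

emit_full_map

····▓▒≈▒▒▒
···▒▓░▓▒▒█
···▓░▒▒▓≈▓
█▓▒≈≈▒▒░≈░
░▒▒█▒▒≈░▒≈
▓█▒▓▒▒▓▓≈≈
≈≈▓@▒░▓░░▒
█░░▒░█░▒░░
▓░▓▓▒≈▒≈░▒
····≈█≈▒≈▓

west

·····▓░▒▒
··█▓▒≈≈▒▒
··░▒▒█▒▒≈
··▓█▒▓▒▒▓
··≈≈@▒▒░▓
··█░░▒░█░
··▓░▓▓▒≈▒
······≈█≈
·········

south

··█▓▒≈≈▒▒
··░▒▒█▒▒≈
··▓█▒▓▒▒▓
··≈≈▓▒▒░▓
··█░@▒░█░
··▓░▓▓▒≈▒
··▓▓≈▒≈█≈
·········
·········

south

··░▒▒█▒▒≈
··▓█▒▓▒▒▓
··≈≈▓▒▒░▓
··█░░▒░█░
··▓░@▓▒≈▒
··▓▓≈▒≈█≈
··▓░▓≈█··
·········
·········

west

···░▒▒█▒▒
···▓█▒▓▒▒
··▒≈≈▓▒▒░
··▒█░░▒░█
··▓▓@▓▓▒≈
··▓▓▓≈▒≈█
··▓▓░▓≈█·
·········
·········

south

···▓█▒▓▒▒
··▒≈≈▓▒▒░
··▒█░░▒░█
··▓▓░▓▓▒≈
··▓▓@≈▒≈█
··▓▓░▓≈█·
··▓▓▒▓▒··
·········
█████████

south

··▒≈≈▓▒▒░
··▒█░░▒░█
··▓▓░▓▓▒≈
··▓▓▓≈▒≈█
··▓▓@▓≈█·
··▓▓▒▓▒··
··▓▓▒░▓··
█████████
█████████

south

··▒█░░▒░█
··▓▓░▓▓▒≈
··▓▓▓≈▒≈█
··▓▓░▓≈█·
··▓▓@▓▒··
··▓▓▒░▓··
█████████
█████████
█████████

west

···▒█░░▒░
···▓▓░▓▓▒
··▒▓▓▓≈▒≈
··░▓▓░▓≈█
··▒▓@▒▓▒·
··▒▓▓▒░▓·
█████████
█████████
█████████

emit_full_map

······▓▒≈▒▒▒
·····▒▓░▓▒▒█
·····▓░▒▒▓≈▓
··█▓▒≈≈▒▒░≈░
··░▒▒█▒▒≈░▒≈
··▓█▒▓▒▒▓▓≈≈
·▒≈≈▓▒▒░▓░░▒
·▒█░░▒░█░▒░░
·▓▓░▓▓▒≈▒≈░▒
▒▓▓▓≈▒≈█≈▒≈▓
░▓▓░▓≈█·····
▒▓@▒▓▒······
▒▓▓▒░▓······

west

····▒█░░▒
····▓▓░▓▓
··▒▒▓▓▓≈▒
··▓░▓▓░▓≈
··▒▒@▓▒▓▒
··▒▒▓▓▒░▓
█████████
█████████
█████████

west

·····▒█░░
·····▓▓░▓
··▓▒▒▓▓▓≈
··▒▓░▓▓░▓
··▓▒@▓▓▒▓
··█▒▒▓▓▒░
█████████
█████████
█████████

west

······▒█░
······▓▓░
··▒▓▒▒▓▓▓
··▓▒▓░▓▓░
··▒▓@▒▓▓▒
··▒█▒▒▓▓▒
█████████
█████████
█████████

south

······▓▓░
··▒▓▒▒▓▓▓
··▓▒▓░▓▓░
··▒▓▒▒▓▓▒
··▒█@▒▓▓▒
█████████
█████████
█████████
█████████

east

·····▓▓░▓
·▒▓▒▒▓▓▓≈
·▓▒▓░▓▓░▓
·▒▓▒▒▓▓▒▓
·▒█▒@▓▓▒░
█████████
█████████
█████████
█████████

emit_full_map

·········▓▒≈▒▒▒
········▒▓░▓▒▒█
········▓░▒▒▓≈▓
·····█▓▒≈≈▒▒░≈░
·····░▒▒█▒▒≈░▒≈
·····▓█▒▓▒▒▓▓≈≈
····▒≈≈▓▒▒░▓░░▒
····▒█░░▒░█░▒░░
····▓▓░▓▓▒≈▒≈░▒
▒▓▒▒▓▓▓≈▒≈█≈▒≈▓
▓▒▓░▓▓░▓≈█·····
▒▓▒▒▓▓▒▓▒······
▒█▒@▓▓▒░▓······
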